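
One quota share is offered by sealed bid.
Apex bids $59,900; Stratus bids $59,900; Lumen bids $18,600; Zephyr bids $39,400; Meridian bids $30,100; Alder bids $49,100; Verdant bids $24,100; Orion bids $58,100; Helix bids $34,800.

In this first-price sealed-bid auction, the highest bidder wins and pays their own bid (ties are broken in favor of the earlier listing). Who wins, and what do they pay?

Apex pays $59,900

Bids ranked: 59,900 (Apex) > 59,900 (Stratus) > 58,100 (Orion) > 49,100 (Alder) > 39,400 (Zephyr) > 34,800 (Helix) > …
Tie at $59,900 → Apex wins by tie-break.
Apex has the highest bid and pays exactly that: $59,900.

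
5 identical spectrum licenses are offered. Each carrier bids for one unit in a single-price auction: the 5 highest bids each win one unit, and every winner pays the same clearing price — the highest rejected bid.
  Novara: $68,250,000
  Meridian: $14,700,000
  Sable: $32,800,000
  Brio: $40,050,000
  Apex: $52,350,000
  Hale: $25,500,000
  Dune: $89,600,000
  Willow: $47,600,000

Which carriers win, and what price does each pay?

Dune, Novara, Apex, Willow, Brio; each pays $32,800,000

Sorting: 89,600,000 (Dune), 68,250,000 (Novara), 52,350,000 (Apex), 47,600,000 (Willow), 40,050,000 (Brio), 32,800,000 (Sable), 25,500,000 (Hale), …
Winners (5 units): Dune, Novara, Apex, Willow, Brio.
Highest unsuccessful bid: $32,800,000 → clearing price.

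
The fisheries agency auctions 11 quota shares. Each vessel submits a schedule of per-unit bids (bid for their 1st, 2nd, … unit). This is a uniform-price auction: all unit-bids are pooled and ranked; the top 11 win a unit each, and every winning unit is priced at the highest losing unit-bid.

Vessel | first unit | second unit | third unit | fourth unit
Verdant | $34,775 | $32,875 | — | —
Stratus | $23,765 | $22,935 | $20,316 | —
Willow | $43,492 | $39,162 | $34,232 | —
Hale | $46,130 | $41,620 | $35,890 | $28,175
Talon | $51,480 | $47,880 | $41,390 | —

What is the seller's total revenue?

Total revenue: $309,925

Merging the schedules and taking the best 11: 51,480 (Talon-1), 47,880 (Talon-2), 46,130 (Hale-1), 43,492 (Willow-1), 41,620 (Hale-2), 41,390 (Talon-3), 39,162 (Willow-2), 35,890 (Hale-3), 34,775 (Verdant-1), 34,232 (Willow-3), 32,875 (Verdant-2)
The (k+1)-th unit-bid is $28,175.
Allocation: Hale 3, Talon 3, Verdant 2, Willow 3. Every unit priced at $28,175.
Revenue = 11 × 28,175 = $309,925.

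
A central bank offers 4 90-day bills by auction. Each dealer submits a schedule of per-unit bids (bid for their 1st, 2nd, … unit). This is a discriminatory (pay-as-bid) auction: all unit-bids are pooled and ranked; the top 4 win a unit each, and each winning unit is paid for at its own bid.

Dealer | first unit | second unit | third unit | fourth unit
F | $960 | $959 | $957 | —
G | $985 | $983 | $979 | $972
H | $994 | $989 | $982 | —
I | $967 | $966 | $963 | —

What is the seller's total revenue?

All unit-bids, highest first — top 4: 994 (H-1), 989 (H-2), 985 (G-1), 983 (G-2)
Next rejected bid: $982 (not a price — pay-as-bid).
Each winning unit pays its own bid.
Revenue = 994 + 989 + 985 + 983 = $3,951.

Total revenue: $3,951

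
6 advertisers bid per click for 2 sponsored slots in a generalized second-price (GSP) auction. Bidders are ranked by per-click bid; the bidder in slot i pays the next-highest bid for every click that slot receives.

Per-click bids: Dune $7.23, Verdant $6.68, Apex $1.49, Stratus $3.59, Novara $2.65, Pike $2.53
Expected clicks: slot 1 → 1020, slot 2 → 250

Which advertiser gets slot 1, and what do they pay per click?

Ranked by bid: $7.23 (Dune) > $6.68 (Verdant) > $3.59 (Stratus) > …
Slot 1 goes to the first-ranked bidder, Dune, who pays the next bid down: $6.68/click.

Dune; $6.68 per click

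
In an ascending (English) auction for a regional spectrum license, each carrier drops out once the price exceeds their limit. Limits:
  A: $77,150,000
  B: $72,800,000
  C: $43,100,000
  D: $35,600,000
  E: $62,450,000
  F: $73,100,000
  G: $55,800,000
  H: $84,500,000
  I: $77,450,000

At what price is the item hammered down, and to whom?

H wins at $77,450,000

Open ascending-bid auction: the price rises until one bidder remains; the winner pays the price at which the last rival dropped out.
Limits ranked: 84,500,000 (H) > 77,450,000 (I) > 77,150,000 (A) > 73,100,000 (F) > 72,800,000 (B) > 62,450,000 (E) > …
I is the last rival to drop out, at $77,450,000; H remains and wins at that price.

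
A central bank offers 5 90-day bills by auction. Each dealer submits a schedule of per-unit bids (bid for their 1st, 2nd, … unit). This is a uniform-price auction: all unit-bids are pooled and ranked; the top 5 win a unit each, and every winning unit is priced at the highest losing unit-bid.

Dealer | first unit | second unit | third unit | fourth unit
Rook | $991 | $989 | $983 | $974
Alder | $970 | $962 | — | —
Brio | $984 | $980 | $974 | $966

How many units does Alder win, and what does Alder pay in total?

All unit-bids, highest first — top 5: 991 (Rook-1), 989 (Rook-2), 984 (Brio-1), 983 (Rook-3), 980 (Brio-2)
Highest rejected unit-bid = $974.
Alder wins 0 unit(s) at $974 each.

Alder: 0 units, pays $0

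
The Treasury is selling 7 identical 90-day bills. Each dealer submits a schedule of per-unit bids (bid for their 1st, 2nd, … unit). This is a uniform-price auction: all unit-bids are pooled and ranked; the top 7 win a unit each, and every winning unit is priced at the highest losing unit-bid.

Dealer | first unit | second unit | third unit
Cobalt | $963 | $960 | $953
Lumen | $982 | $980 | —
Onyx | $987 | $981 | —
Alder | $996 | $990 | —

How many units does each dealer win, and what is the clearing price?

Pooled unit-bids ranked (top 7): 996 (Alder-1), 990 (Alder-2), 987 (Onyx-1), 982 (Lumen-1), 981 (Onyx-2), 980 (Lumen-2), 963 (Cobalt-1)
The (k+1)-th unit-bid is $960.
Allocation: Alder 2, Cobalt 1, Lumen 2, Onyx 2.

Alder 2, Cobalt 1, Lumen 2, Onyx 2; clearing price $960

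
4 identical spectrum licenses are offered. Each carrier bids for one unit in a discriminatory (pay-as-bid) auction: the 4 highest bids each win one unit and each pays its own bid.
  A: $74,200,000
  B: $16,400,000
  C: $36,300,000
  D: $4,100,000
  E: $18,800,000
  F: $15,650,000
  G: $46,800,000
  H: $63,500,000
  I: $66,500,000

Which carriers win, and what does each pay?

A $74,200,000, I $66,500,000, H $63,500,000, G $46,800,000

Ordering the bids: 74,200,000 (A), 66,500,000 (I), 63,500,000 (H), 46,800,000 (G), 36,300,000 (C), 18,800,000 (E), …
The 4 highest are A, I, H, G.
Each winner pays its own bid: A $74,200,000, I $66,500,000, H $63,500,000, G $46,800,000.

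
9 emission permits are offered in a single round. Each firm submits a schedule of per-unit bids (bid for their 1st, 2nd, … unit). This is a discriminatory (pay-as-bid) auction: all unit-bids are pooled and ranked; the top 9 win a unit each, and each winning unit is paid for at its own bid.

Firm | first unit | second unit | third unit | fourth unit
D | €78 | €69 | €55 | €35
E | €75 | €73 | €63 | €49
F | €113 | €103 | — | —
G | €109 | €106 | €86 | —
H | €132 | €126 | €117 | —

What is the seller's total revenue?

All unit-bids, highest first — top 9: 132 (H-1), 126 (H-2), 117 (H-3), 113 (F-1), 109 (G-1), 106 (G-2), 103 (F-2), 86 (G-3), 78 (D-1)
Next rejected bid: €75 (not a price — pay-as-bid).
Each winning unit pays its own bid.
Revenue = 132 + 126 + 117 + 113 + 109 + 106 + 103 + 86 + 78 = €970.

Total revenue: €970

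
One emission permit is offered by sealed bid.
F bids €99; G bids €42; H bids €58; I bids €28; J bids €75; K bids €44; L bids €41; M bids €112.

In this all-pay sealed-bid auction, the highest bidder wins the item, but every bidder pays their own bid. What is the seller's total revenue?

Bids in order: 112 (M) > 99 (F) > 75 (J) > 58 (H) > 44 (K) > 42 (G) > …
Every bidder forfeits their bid regardless of winning.
Revenue = 99 + 42 + 58 + 28 + 75 + 44 + 41 + 112 = €499.

Total revenue: €499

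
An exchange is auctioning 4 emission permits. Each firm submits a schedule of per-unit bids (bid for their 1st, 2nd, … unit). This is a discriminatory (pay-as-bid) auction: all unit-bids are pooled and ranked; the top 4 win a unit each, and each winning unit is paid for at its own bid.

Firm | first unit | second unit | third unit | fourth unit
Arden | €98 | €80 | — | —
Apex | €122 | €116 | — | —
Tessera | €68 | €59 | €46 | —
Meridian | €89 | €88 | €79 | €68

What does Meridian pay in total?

All unit-bids, highest first — top 4: 122 (Apex-1), 116 (Apex-2), 98 (Arden-1), 89 (Meridian-1)
Next rejected bid: €88 (not a price — pay-as-bid).
Meridian's winning unit-bids: 89 = €89.

Meridian pays €89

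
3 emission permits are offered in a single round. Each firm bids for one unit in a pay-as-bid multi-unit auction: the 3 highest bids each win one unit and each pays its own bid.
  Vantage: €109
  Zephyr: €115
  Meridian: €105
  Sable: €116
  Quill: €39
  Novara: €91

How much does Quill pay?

Quill pays €0

Bids ranked high→low: 116 (Sable), 115 (Zephyr), 109 (Vantage), 105 (Meridian), 91 (Novara), …
Winners (3 units): Sable, Zephyr, Vantage.
Quill does not win → €0.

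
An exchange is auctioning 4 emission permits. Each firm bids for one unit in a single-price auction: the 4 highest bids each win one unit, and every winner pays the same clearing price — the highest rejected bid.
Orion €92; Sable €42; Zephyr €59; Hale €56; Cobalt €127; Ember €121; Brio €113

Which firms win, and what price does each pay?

Cobalt, Ember, Brio, Orion; each pays €59

Ordering the bids: 127 (Cobalt), 121 (Ember), 113 (Brio), 92 (Orion), 59 (Zephyr), 56 (Hale), …
Winners (4 units): Cobalt, Ember, Brio, Orion.
Highest unsuccessful bid: €59 → clearing price.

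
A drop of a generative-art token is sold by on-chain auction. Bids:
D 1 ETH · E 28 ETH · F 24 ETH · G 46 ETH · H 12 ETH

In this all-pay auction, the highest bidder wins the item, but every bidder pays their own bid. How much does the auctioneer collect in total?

Bids ranked: 46 (G) > 28 (E) > 24 (F) > 12 (H) > 1 (D)
G wins with the top bid; all bids are sunk regardless.
Every bidder forfeits their bid regardless of winning.
Revenue = 1 + 28 + 24 + 46 + 12 = 111 ETH.

Total revenue: 111 ETH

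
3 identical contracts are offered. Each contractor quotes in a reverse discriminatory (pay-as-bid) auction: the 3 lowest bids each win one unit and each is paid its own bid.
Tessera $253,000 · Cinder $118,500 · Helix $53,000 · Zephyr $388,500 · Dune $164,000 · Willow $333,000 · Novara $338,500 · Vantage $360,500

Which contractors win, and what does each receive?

Helix $53,000, Cinder $118,500, Dune $164,000

Sorting: 53,000 (Helix), 118,500 (Cinder), 164,000 (Dune), 253,000 (Tessera), 333,000 (Willow), …
Winners (3 units): Helix, Cinder, Dune.
Each winner is paid its own bid: Helix $53,000, Cinder $118,500, Dune $164,000.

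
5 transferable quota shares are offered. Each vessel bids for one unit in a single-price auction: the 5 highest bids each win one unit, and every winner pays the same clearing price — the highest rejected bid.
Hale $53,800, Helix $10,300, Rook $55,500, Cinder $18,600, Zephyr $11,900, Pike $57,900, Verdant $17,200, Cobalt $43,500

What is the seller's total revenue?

Total revenue: $86,000

Ordering the bids: 57,900 (Pike), 55,500 (Rook), 53,800 (Hale), 43,500 (Cobalt), 18,600 (Cinder), 17,200 (Verdant), 11,900 (Zephyr), …
The 5 highest are Pike, Rook, Hale, Cobalt, Cinder.
First losing bid is Verdant's $17,200, which sets the uniform price.
Total revenue = 5 × $17,200 = $86,000.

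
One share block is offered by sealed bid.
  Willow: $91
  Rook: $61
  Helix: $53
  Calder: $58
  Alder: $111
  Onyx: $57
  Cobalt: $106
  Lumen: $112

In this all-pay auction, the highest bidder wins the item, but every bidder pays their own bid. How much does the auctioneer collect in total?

Bids ranked: 112 (Lumen) > 111 (Alder) > 106 (Cobalt) > 91 (Willow) > 61 (Rook) > 58 (Calder) > …
Lumen wins with the top bid; all bids are sunk regardless.
Every bidder forfeits their bid regardless of winning.
Revenue = 91 + 61 + 53 + 58 + 111 + 57 + 106 + 112 = $649.

Total revenue: $649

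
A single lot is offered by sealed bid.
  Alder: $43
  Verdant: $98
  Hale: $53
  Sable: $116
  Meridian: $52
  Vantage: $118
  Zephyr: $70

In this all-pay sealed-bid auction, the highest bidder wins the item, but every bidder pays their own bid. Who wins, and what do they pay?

Bids ranked: 118 (Vantage) > 116 (Sable) > 98 (Verdant) > 70 (Zephyr) > 53 (Hale) > 52 (Meridian) > …
Vantage is highest and takes the item; every bidder forfeits their bid.

Vantage pays $118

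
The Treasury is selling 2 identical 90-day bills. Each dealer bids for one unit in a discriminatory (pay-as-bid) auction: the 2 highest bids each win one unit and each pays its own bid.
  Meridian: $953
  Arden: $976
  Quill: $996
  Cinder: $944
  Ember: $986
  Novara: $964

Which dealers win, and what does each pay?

Ordering the bids: 996 (Quill), 986 (Ember), 976 (Arden), 964 (Novara), …
Top 2: Quill, Ember.
Each winner pays its own bid: Quill $996, Ember $986.

Quill $996, Ember $986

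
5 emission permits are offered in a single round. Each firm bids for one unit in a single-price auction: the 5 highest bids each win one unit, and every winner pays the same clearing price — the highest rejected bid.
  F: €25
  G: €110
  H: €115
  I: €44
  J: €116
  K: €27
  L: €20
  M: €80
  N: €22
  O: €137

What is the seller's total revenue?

Total revenue: €220

Sorting: 137 (O), 116 (J), 115 (H), 110 (G), 80 (M), 44 (I), 27 (K), …
Top 5: O, J, H, G, M.
Highest unsuccessful bid: €44 → clearing price.
Total revenue = 5 × €44 = €220.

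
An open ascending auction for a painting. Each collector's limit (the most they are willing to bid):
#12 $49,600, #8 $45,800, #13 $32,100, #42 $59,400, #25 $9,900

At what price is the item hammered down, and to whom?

Limits ranked: 59,400 (#42) > 49,600 (#12) > 45,800 (#8) > 32,100 (#13) > 9,900 (#25)
#12 is the last rival to drop out, at $49,600; #42 remains and wins at that price.

#42 wins at $49,600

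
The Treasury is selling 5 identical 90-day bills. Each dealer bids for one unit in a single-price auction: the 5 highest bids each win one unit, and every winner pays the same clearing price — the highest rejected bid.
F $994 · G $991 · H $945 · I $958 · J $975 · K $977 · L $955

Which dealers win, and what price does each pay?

F, G, K, J, I; each pays $955

Bids ranked high→low: 994 (F), 991 (G), 977 (K), 975 (J), 958 (I), 955 (L), 945 (H)
Winners (5 units): F, G, K, J, I.
First losing bid is L's $955, which sets the uniform price.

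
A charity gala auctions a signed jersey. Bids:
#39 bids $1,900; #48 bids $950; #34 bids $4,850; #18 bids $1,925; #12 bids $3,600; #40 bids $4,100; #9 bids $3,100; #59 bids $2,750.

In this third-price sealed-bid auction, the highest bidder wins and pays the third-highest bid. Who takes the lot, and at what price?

Bids ranked: 4,850 (#34) > 4,100 (#40) > 3,600 (#12) > 3,100 (#9) > 2,750 (#59) > 1,925 (#18) > …
#34 wins; payment is bid #3 in the ranking = $3,600.

#34 pays $3,600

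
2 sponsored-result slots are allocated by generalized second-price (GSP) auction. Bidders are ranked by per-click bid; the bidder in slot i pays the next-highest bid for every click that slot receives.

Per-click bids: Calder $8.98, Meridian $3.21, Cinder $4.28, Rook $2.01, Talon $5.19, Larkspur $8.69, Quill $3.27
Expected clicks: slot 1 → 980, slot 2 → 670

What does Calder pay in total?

Calder pays $8516.20

Per-click bids in order: $8.98 (Calder) > $8.69 (Larkspur) > $5.19 (Talon) > …
Calder holds slot 1 → pays next bid $8.69 × 980 clicks = $8516.20.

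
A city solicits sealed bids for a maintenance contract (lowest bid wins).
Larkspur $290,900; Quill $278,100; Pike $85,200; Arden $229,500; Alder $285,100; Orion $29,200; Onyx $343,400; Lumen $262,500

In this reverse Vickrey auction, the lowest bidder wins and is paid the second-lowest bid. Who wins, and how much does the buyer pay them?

Bids in order: 29,200 (Orion) < 85,200 (Pike) < 229,500 (Arden) < 262,500 (Lumen) < 278,100 (Quill) < 285,100 (Alder) < …
Orion wins with the lowest bid; price is set by the runner-up at $85,200.

Orion is paid $85,200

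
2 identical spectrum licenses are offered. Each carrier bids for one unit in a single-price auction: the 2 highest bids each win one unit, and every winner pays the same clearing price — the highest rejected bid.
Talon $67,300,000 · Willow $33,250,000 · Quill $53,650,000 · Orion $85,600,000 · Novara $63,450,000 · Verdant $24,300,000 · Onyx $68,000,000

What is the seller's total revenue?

Total revenue: $134,600,000

Ordering the bids: 85,600,000 (Orion), 68,000,000 (Onyx), 67,300,000 (Talon), 63,450,000 (Novara), …
Top 2: Orion, Onyx.
Clearing price = highest rejected bid = $67,300,000.
Total revenue = 2 × $67,300,000 = $134,600,000.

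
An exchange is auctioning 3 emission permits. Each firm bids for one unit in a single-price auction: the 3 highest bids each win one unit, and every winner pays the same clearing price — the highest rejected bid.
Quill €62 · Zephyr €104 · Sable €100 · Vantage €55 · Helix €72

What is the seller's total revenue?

Bids ranked high→low: 104 (Zephyr), 100 (Sable), 72 (Helix), 62 (Quill), 55 (Vantage)
Top 3: Zephyr, Sable, Helix.
Highest unsuccessful bid: €62 → clearing price.
Total revenue = 3 × €62 = €186.

Total revenue: €186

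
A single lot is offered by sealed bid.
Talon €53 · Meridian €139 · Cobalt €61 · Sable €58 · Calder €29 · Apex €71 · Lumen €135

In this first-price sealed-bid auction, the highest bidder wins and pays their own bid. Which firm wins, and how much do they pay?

Meridian pays €139

Bids ranked: 139 (Meridian) > 135 (Lumen) > 71 (Apex) > 61 (Cobalt) > 58 (Sable) > 53 (Talon) > …
First-price: Meridian pays what they bid, €139.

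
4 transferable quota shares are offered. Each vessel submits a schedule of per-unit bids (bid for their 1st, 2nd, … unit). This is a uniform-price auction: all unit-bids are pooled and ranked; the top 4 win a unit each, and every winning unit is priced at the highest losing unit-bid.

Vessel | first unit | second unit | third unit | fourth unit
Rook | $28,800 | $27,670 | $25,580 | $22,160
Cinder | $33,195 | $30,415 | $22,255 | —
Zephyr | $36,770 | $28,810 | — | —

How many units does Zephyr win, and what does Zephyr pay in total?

All unit-bids, highest first — top 4: 36,770 (Zephyr-1), 33,195 (Cinder-1), 30,415 (Cinder-2), 28,810 (Zephyr-2)
The (k+1)-th unit-bid is $28,800.
Zephyr wins 2 unit(s) at $28,800 each.

Zephyr: 2 units, pays $57,600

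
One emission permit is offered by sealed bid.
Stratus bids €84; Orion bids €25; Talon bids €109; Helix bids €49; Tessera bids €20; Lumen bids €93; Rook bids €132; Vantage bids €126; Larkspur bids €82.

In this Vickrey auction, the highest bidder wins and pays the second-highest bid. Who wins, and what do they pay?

Rook pays €126

Vickrey auction: the highest bidder wins and pays the second-highest bid.
Sorting bids: 132 (Rook) > 126 (Vantage) > 109 (Talon) > 93 (Lumen) > 84 (Stratus) > 82 (Larkspur) > …
Second-price: Rook pays Vantage's bid of €126.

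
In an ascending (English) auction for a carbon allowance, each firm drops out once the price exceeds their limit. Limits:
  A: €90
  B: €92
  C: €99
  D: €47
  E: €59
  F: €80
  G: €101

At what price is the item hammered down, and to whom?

Ascending (English) auction: the price rises until one bidder remains; the winner pays the price at which the last rival dropped out.
Limits ranked: 101 (G) > 99 (C) > 92 (B) > 90 (A) > 80 (F) > 59 (E) > …
Once the price passes €99, only G is left; the hammer falls at C's limit of €99.

G wins at €99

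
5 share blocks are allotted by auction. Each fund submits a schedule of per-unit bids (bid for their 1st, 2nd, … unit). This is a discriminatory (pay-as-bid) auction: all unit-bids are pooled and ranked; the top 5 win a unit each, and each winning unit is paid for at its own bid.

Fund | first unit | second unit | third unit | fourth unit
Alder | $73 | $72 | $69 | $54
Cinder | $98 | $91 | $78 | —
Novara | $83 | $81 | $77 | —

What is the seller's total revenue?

Pooled unit-bids ranked (top 5): 98 (Cinder-1), 91 (Cinder-2), 83 (Novara-1), 81 (Novara-2), 78 (Cinder-3)
Next rejected bid: $77 (not a price — pay-as-bid).
Each winning unit pays its own bid.
Revenue = 98 + 91 + 83 + 81 + 78 = $431.

Total revenue: $431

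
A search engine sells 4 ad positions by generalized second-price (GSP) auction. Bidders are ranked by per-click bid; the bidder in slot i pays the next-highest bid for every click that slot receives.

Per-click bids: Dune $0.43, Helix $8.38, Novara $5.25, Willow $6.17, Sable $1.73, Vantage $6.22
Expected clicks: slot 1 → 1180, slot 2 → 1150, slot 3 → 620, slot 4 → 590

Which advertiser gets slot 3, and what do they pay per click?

Willow; $5.25 per click

Sorting advertisers: $8.38 (Helix) > $6.22 (Vantage) > $6.17 (Willow) > $5.25 (Novara) > $1.73 (Sable) > …
Slot 3 goes to the third-ranked bidder, Willow, who pays the next bid down: $5.25/click.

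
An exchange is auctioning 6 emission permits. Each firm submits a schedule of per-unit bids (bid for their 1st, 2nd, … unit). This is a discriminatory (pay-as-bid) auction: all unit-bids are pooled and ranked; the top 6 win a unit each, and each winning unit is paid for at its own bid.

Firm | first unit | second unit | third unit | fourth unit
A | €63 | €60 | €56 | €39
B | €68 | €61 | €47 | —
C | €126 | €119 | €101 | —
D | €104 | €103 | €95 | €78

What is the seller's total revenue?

Total revenue: €648

Merging the schedules and taking the best 6: 126 (C-1), 119 (C-2), 104 (D-1), 103 (D-2), 101 (C-3), 95 (D-3)
Next rejected bid: €78 (not a price — pay-as-bid).
Each winning unit pays its own bid.
Revenue = 126 + 119 + 104 + 103 + 101 + 95 = €648.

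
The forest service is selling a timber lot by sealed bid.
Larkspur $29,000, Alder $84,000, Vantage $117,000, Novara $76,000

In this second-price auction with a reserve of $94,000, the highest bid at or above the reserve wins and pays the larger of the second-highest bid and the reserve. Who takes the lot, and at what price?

Vantage pays $94,000

Bids in order: 117,000 (Vantage) > 84,000 (Alder) > 76,000 (Novara) > 29,000 (Larkspur)
Highest eligible bid: Vantage at $117,000.
Second-highest bid $84,000 is below the reserve $94,000, so the reserve binds → payment $94,000.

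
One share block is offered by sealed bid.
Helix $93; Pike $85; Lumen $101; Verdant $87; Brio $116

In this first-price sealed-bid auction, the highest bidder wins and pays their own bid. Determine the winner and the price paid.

Brio pays $116

First-price sealed-bid auction: the highest bidder wins and pays their own bid.
Bids in order: 116 (Brio) > 101 (Lumen) > 93 (Helix) > 87 (Verdant) > 85 (Pike)
Brio is highest → pays own bid, $116.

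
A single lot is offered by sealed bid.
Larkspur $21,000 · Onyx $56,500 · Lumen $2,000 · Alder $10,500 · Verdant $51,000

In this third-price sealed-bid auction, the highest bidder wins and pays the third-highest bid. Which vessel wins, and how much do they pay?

Third-price sealed-bid auction: the highest bidder wins and pays the third-highest bid.
Bids ranked: 56,500 (Onyx) > 51,000 (Verdant) > 21,000 (Larkspur) > 10,500 (Alder) > 2,000 (Lumen)
Onyx wins; payment is bid #3 in the ranking = $21,000.

Onyx pays $21,000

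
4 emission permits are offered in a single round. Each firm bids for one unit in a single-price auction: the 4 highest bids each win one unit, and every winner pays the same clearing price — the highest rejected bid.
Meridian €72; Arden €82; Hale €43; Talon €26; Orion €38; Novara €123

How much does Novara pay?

Ordering the bids: 123 (Novara), 82 (Arden), 72 (Meridian), 43 (Hale), 38 (Orion), 26 (Talon)
Winners (4 units): Novara, Arden, Meridian, Hale.
Clearing price = highest rejected bid = €38.
Novara wins → pays €38.

Novara pays €38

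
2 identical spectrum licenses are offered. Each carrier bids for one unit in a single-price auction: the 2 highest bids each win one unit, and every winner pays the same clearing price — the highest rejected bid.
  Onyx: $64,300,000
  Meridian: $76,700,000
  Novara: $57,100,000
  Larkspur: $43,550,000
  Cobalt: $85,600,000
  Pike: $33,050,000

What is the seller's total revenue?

Bids ranked high→low: 85,600,000 (Cobalt), 76,700,000 (Meridian), 64,300,000 (Onyx), 57,100,000 (Novara), …
The 2 highest are Cobalt, Meridian.
Highest unsuccessful bid: $64,300,000 → clearing price.
Total revenue = 2 × $64,300,000 = $128,600,000.

Total revenue: $128,600,000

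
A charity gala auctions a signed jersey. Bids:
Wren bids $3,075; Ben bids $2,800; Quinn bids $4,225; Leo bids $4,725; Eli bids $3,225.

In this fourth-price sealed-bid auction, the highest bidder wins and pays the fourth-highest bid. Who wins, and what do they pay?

Leo pays $3,075

Bids in order: 4,725 (Leo) > 4,225 (Quinn) > 3,225 (Eli) > 3,075 (Wren) > 2,800 (Ben)
Leo wins; payment is bid #4 in the ranking = $3,075.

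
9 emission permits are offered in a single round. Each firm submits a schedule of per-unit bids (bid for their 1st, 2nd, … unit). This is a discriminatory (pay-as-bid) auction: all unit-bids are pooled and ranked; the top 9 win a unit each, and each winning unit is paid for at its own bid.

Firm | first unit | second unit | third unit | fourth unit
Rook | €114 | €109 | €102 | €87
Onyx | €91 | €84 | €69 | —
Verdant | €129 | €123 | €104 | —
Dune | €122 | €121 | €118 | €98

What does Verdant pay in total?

Merging the schedules and taking the best 9: 129 (Verdant-1), 123 (Verdant-2), 122 (Dune-1), 121 (Dune-2), 118 (Dune-3), 114 (Rook-1), 109 (Rook-2), 104 (Verdant-3), 102 (Rook-3)
Next rejected bid: €98 (not a price — pay-as-bid).
Verdant's winning unit-bids: 129 + 123 + 104 = €356.

Verdant pays €356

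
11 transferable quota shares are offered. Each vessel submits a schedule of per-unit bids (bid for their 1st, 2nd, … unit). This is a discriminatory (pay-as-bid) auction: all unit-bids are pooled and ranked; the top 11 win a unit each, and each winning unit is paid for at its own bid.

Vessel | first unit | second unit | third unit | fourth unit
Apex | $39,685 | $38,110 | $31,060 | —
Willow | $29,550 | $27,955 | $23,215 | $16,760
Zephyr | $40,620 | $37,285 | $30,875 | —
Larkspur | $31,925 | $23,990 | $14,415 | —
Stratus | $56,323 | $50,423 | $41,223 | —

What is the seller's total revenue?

Merging the schedules and taking the best 11: 56,323 (Stratus-1), 50,423 (Stratus-2), 41,223 (Stratus-3), 40,620 (Zephyr-1), 39,685 (Apex-1), 38,110 (Apex-2), 37,285 (Zephyr-2), 31,925 (Larkspur-1), 31,060 (Apex-3), 30,875 (Zephyr-3), 29,550 (Willow-1)
Next rejected bid: $27,955 (not a price — pay-as-bid).
Each winning unit pays its own bid.
Revenue = 56,323 + 50,423 + 41,223 + 40,620 + 39,685 + 38,110 + 37,285 + 31,925 + 31,060 + 30,875 + 29,550 = $427,079.

Total revenue: $427,079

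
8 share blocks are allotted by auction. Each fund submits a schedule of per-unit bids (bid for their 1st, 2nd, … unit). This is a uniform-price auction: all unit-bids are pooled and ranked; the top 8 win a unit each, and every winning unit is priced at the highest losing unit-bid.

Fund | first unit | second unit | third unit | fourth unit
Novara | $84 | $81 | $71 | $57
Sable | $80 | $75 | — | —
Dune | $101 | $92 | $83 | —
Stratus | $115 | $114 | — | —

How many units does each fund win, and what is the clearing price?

Dune 3, Novara 2, Sable 1, Stratus 2; clearing price $75

All unit-bids, highest first — top 8: 115 (Stratus-1), 114 (Stratus-2), 101 (Dune-1), 92 (Dune-2), 84 (Novara-1), 83 (Dune-3), 81 (Novara-2), 80 (Sable-1)
The (k+1)-th unit-bid is $75.
Allocation: Dune 3, Novara 2, Sable 1, Stratus 2.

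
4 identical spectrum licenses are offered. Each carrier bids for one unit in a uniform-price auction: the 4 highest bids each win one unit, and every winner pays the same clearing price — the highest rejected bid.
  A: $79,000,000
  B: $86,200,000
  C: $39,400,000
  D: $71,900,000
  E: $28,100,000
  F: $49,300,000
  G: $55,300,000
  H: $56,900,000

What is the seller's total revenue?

Total revenue: $221,200,000

Bids ranked high→low: 86,200,000 (B), 79,000,000 (A), 71,900,000 (D), 56,900,000 (H), 55,300,000 (G), 49,300,000 (F), …
The 4 highest are B, A, D, H.
Highest unsuccessful bid: $55,300,000 → clearing price.
Total revenue = 4 × $55,300,000 = $221,200,000.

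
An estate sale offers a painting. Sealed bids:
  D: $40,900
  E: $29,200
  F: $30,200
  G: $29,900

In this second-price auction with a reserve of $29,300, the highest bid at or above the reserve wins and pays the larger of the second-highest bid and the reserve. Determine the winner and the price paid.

Bids ranked: 40,900 (D) > 30,200 (F) > 29,900 (G) > 29,200 (E)
D has the top bid at or above the reserve ($40,900).
max(second-highest $30,200, reserve $29,300) = $30,200; the reserve does not bind.

D pays $30,200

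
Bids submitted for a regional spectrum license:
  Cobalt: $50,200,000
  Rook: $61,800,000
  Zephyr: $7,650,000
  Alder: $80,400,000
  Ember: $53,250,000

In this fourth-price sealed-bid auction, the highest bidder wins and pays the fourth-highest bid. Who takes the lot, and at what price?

Alder pays $50,200,000

Sorting bids: 80,400,000 (Alder) > 61,800,000 (Rook) > 53,250,000 (Ember) > 50,200,000 (Cobalt) > 7,650,000 (Zephyr)
Alder is highest; pays the fourth-highest bid, $50,200,000.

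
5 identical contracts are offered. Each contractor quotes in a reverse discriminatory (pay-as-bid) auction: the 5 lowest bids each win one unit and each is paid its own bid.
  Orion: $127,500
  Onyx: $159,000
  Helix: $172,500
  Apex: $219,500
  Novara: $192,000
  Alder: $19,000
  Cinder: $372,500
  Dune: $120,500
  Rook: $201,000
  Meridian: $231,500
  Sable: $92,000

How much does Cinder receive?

Sorting: 19,000 (Alder), 92,000 (Sable), 120,500 (Dune), 127,500 (Orion), 159,000 (Onyx), 172,500 (Helix), 192,000 (Novara), …
The 5 lowest are Alder, Sable, Dune, Orion, Onyx.
Cinder does not win → $0.

Cinder is paid $0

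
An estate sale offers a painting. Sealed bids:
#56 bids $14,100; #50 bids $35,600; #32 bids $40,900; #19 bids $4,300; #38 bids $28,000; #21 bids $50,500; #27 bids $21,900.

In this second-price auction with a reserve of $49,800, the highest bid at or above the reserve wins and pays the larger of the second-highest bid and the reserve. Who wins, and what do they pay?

#21 pays $49,800

Second-price auction with a reserve of $49,800: the highest bid at or above the reserve wins and pays the larger of the second-highest bid and the reserve.
Sorting bids: 50,500 (#21) > 40,900 (#32) > 35,600 (#50) > 28,000 (#38) > 21,900 (#27) > 14,100 (#56) > …
#21 has the top bid at or above the reserve ($50,500).
Second-highest bid $40,900 is below the reserve $49,800, so the reserve binds → payment $49,800.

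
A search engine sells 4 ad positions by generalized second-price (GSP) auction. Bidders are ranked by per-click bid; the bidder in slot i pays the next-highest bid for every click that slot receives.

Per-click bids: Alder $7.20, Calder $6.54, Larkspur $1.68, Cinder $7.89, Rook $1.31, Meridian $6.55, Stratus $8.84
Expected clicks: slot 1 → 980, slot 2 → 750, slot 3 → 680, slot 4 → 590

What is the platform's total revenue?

Sorting advertisers: $8.84 (Stratus) > $7.89 (Cinder) > $7.20 (Alder) > $6.55 (Meridian) > $6.54 (Calder) > …
Slot 1: Stratus pays $7.89 × 980 = $7732.20
Slot 2: Cinder pays $7.20 × 750 = $5400.00
Slot 3: Alder pays $6.55 × 680 = $4454.00
Slot 4: Meridian pays $6.54 × 590 = $3858.60
Total = $21444.80

Total revenue: $21444.80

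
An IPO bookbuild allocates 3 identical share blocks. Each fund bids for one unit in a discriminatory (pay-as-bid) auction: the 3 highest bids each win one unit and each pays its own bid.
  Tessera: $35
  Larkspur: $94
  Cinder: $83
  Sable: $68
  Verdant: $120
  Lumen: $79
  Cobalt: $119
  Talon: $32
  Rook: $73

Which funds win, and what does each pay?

Verdant $120, Cobalt $119, Larkspur $94

Bids ranked high→low: 120 (Verdant), 119 (Cobalt), 94 (Larkspur), 83 (Cinder), 79 (Lumen), …
Winners (3 units): Verdant, Cobalt, Larkspur.
Each winner pays its own bid: Verdant $120, Cobalt $119, Larkspur $94.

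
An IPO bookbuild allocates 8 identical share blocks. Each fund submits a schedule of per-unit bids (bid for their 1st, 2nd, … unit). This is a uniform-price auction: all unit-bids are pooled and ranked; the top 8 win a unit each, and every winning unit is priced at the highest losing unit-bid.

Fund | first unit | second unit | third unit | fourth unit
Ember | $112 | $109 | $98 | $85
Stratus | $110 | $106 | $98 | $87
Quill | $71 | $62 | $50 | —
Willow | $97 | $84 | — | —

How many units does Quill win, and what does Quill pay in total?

Quill: 0 units, pays $0

All unit-bids, highest first — top 8: 112 (Ember-1), 110 (Stratus-1), 109 (Ember-2), 106 (Stratus-2), 98 (Ember-3), 98 (Stratus-3), 97 (Willow-1), 87 (Stratus-4)
The (k+1)-th unit-bid is $85.
Quill wins 0 unit(s) at $85 each.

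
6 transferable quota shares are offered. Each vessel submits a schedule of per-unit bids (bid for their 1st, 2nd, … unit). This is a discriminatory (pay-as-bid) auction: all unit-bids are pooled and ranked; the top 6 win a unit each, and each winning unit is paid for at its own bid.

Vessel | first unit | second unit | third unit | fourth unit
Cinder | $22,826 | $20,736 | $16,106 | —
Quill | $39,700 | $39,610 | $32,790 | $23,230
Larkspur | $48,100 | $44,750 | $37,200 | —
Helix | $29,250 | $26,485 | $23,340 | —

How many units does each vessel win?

Merging the schedules and taking the best 6: 48,100 (Larkspur-1), 44,750 (Larkspur-2), 39,700 (Quill-1), 39,610 (Quill-2), 37,200 (Larkspur-3), 32,790 (Quill-3)
Next rejected bid: $29,250 (not a price — pay-as-bid).
Allocation: Larkspur 3, Quill 3.

Larkspur 3, Quill 3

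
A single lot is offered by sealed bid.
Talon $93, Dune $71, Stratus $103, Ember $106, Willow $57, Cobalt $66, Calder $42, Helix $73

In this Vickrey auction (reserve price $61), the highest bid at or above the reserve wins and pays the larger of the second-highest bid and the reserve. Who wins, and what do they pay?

Ember pays $103

Vickrey auction (reserve price $61): the highest bid at or above the reserve wins and pays the larger of the second-highest bid and the reserve.
Bids in order: 106 (Ember) > 103 (Stratus) > 93 (Talon) > 73 (Helix) > 71 (Dune) > 66 (Cobalt) > …
Highest eligible bid: Ember at $106.
Second-highest bid $103 exceeds the reserve $61 → payment $103.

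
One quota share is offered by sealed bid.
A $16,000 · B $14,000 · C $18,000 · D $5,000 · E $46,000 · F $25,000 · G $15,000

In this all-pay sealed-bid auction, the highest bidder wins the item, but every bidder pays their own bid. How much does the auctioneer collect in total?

Total revenue: $139,000

Sorting bids: 46,000 (E) > 25,000 (F) > 18,000 (C) > 16,000 (A) > 15,000 (G) > 14,000 (B) > …
E wins with the top bid; all bids are sunk regardless.
Every bidder forfeits their bid regardless of winning.
Revenue = 16,000 + 14,000 + 18,000 + 5,000 + 46,000 + 25,000 + 15,000 = $139,000.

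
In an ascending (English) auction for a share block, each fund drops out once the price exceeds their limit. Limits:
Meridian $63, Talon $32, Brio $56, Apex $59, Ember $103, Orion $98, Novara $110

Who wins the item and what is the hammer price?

Novara wins at $103

Sorting limits: 110 (Novara) > 103 (Ember) > 98 (Orion) > 63 (Meridian) > 59 (Apex) > 56 (Brio) > …
Bidding ends when Ember exits at $103; Novara takes it.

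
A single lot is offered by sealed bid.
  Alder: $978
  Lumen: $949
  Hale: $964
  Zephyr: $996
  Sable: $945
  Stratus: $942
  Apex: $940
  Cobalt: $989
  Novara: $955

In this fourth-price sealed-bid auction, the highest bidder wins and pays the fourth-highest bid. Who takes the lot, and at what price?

Zephyr pays $964

Rule: the highest bidder wins and pays the fourth-highest bid.
Bids in order: 996 (Zephyr) > 989 (Cobalt) > 978 (Alder) > 964 (Hale) > 955 (Novara) > 949 (Lumen) > …
Zephyr wins; payment is bid #4 in the ranking = $964.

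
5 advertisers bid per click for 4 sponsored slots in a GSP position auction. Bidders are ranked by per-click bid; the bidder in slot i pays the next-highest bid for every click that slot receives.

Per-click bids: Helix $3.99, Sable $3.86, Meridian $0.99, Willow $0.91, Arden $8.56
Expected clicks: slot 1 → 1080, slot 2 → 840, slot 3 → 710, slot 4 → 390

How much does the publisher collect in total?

Total revenue: $8609.40

Ranked by bid: $8.56 (Arden) > $3.99 (Helix) > $3.86 (Sable) > $0.99 (Meridian) > $0.91 (Willow)
Slot 1: Arden pays $3.99 × 1080 = $4309.20
Slot 2: Helix pays $3.86 × 840 = $3242.40
Slot 3: Sable pays $0.99 × 710 = $702.90
Slot 4: Meridian pays $0.91 × 390 = $354.90
Total = $8609.40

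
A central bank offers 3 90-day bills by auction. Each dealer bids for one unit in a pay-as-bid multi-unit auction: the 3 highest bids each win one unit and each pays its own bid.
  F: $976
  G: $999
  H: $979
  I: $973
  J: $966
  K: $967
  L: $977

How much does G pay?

G pays $999

Bids ranked high→low: 999 (G), 979 (H), 977 (L), 976 (F), 973 (I), …
Top 3: G, H, L.
G wins → own bid $999.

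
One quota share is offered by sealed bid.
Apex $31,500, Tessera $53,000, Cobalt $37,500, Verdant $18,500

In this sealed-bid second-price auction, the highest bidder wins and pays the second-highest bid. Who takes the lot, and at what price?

Tessera pays $37,500

Rule: the highest bidder wins and pays the second-highest bid.
Sorting bids: 53,000 (Tessera) > 37,500 (Cobalt) > 31,500 (Apex) > 18,500 (Verdant)
Tessera is highest; pays the second-highest bid, $37,500.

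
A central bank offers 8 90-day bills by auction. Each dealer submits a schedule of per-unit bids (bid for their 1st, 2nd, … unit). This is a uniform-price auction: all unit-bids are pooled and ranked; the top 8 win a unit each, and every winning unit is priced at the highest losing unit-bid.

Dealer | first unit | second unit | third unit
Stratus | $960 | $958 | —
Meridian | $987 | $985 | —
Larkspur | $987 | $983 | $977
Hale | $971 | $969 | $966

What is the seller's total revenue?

Total revenue: $7,680

All unit-bids, highest first — top 8: 987 (Meridian-1), 987 (Larkspur-1), 985 (Meridian-2), 983 (Larkspur-2), 977 (Larkspur-3), 971 (Hale-1), 969 (Hale-2), 966 (Hale-3)
Highest rejected unit-bid = $960.
Allocation: Hale 3, Larkspur 3, Meridian 2. Every unit priced at $960.
Revenue = 8 × 960 = $7,680.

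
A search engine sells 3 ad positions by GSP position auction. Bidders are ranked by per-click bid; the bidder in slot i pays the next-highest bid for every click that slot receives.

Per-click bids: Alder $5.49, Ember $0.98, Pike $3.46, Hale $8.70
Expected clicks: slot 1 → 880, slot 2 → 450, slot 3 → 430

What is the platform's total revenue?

Per-click bids in order: $8.70 (Hale) > $5.49 (Alder) > $3.46 (Pike) > $0.98 (Ember)
Slot 1: Hale pays $5.49 × 880 = $4831.20
Slot 2: Alder pays $3.46 × 450 = $1557.00
Slot 3: Pike pays $0.98 × 430 = $421.40
Total = $6809.60

Total revenue: $6809.60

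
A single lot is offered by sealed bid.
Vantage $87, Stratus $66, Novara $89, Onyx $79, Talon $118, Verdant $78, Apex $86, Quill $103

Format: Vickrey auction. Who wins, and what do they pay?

Rule: the highest bidder wins and pays the second-highest bid.
Sorting bids: 118 (Talon) > 103 (Quill) > 89 (Novara) > 87 (Vantage) > 86 (Apex) > 79 (Onyx) > …
Second-price: Talon pays Quill's bid of $103.

Talon pays $103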